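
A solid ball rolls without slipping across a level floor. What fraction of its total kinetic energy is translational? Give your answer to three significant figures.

For this body I = (2/5)MR², i.e. k = I/(MR²) = 0.4.
With ω = v/R, KE_trans = ½Mv² and KE_rot = ½Iω² = ½kMv², so KE_total = ½(1+k)Mv².
The translational fraction is therefore 1/(1+k) = 1/1.4 ≈ 0.714.

fraction ≈ 0.714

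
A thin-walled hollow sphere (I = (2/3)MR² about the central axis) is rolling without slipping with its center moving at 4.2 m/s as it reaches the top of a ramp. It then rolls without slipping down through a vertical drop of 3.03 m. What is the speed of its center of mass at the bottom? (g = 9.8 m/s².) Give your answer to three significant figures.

With I = (2/3)MR², the ratio k = I/(MR²) is 2/3.
Pure rolling means v = ωR; then KE = ½Mv² + ½I(v/R)² = ½(1+k)Mv² = (5/6)Mv².
Conserving energy between top and bottom: (5/6)Mv² = (5/6)Mv₀² + Mgh, hence v² = v₀² + 2gh/(1+k).
v = √(4.2² + 2×9.8×3.03/1.667) = √53.27 ≈ 7.30 m/s.

v ≈ 7.30 m/s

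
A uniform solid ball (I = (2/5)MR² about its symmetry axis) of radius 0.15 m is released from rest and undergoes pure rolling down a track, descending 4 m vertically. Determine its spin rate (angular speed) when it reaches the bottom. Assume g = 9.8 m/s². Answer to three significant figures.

ω ≈ 49.9 rad/s

With I = (2/5)MR², the ratio k = I/(MR²) is 0.4.
Since it rolls without slipping, ω = v/R and KE = ½Mv² + ½Iω² = ½(1+k)Mv² = (7/10)Mv².
Energy conservation Mgh = ½(1+k)Mv² gives v = √(2gh/(1+k)) = √(2 × 9.8 × 4 / 1.4) = 7.483 m/s.
Then ω = v/R = 7.483 / 0.15 ≈ 49.9 rad/s.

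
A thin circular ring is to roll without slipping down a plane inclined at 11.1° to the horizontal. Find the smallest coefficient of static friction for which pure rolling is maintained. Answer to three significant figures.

μ_min ≈ 0.0981

Here I = MR², so the shape factor k = I/(MR²) = 1.
Translational: Mg sinθ − f = Ma. Rotational about the CM: fR = Iα = kMRa, so f = kMa.
These give a = g sinθ/(1+k) and the required friction f = kMg sinθ/(1+k).
With N = Mg cosθ, the no-slip condition f ≤ μN gives μ_min = f/N = k tanθ/(1+k).
μ_min = 1 × tan11.1° / 2 ≈ 0.0981.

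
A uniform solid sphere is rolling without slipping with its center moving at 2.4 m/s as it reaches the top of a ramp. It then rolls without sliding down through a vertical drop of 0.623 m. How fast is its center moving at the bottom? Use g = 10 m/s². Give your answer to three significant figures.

Here I = (2/5)MR², so the shape factor k = I/(MR²) = 0.4.
Pure rolling means v = ωR; then KE = ½Mv² + ½I(v/R)² = ½(1+k)Mv² = (7/10)Mv².
Energy conservation: (7/10)Mv₀² + Mgh = (7/10)Mv², so v² = v₀² + 2gh/(1+k).
v = √(2.4² + 2×10×0.623/1.4) = √14.66 ≈ 3.83 m/s.

v ≈ 3.83 m/s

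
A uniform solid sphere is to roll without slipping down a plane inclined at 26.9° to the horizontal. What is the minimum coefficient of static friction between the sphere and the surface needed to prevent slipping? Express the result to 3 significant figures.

μ_min ≈ 0.145

The moment of inertia is (2/5)MR², giving k ≡ I/(MR²) = 0.4.
Newton's second law down the slope: Mg sinθ − f = Ma. The torque equation fR = Iα (with α = a/R) gives f = kMa.
These give a = g sinθ/(1+k) and the required friction f = kMg sinθ/(1+k).
With N = Mg cosθ, the no-slip condition f ≤ μN gives μ_min = f/N = k tanθ/(1+k).
μ_min = 0.4 × tan26.9° / 1.4 ≈ 0.145.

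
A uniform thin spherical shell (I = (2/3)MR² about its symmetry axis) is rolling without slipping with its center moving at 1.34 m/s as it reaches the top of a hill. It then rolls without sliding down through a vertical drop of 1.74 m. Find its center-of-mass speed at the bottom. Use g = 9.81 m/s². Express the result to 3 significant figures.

Here I = (2/3)MR², so the shape factor k = I/(MR²) = 2/3.
Rolling without slipping gives ω = v/R, so the total kinetic energy is ½Mv² + ½Iω² = ½(1+k)Mv² = (5/6)Mv².
Energy conservation: (5/6)Mv₀² + Mgh = (5/6)Mv², so v² = v₀² + 2gh/(1+k).
v = √(1.34² + 2×9.81×1.74/1.667) = √22.28 ≈ 4.72 m/s.

v ≈ 4.72 m/s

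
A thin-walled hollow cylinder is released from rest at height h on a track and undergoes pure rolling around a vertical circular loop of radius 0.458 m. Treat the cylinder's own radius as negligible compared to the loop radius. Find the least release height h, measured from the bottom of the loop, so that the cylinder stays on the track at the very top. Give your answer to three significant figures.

With I = MR², the ratio k = I/(MR²) is 1.
At the top, contact is just lost when gravity alone supplies the centripetal force: Mg = Mv_top²/r, i.e. v_top² = gr.
With ω = v/R, the kinetic energy at speed v is ½(1+k)Mv² = Mv².
Energy conservation from release (height h) to the top (height 2r): Mgh = Mg(2r) + M·gr.
Thus h_min = 2r + (1+k)r/2 = r(2 + 2/2) = 0.458 × 3 ≈ 1.37 m.

h_min ≈ 1.37 m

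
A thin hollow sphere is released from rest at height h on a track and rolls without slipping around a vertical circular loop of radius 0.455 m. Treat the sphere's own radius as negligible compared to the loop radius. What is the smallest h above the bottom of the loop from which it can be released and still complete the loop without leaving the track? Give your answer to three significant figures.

h_min ≈ 1.29 m

The moment of inertia is (2/3)MR², giving k ≡ I/(MR²) = 2/3.
At the top of the loop, the minimum-contact condition is Mg = Mv_top²/r, so v_top² = gr.
With ω = v/R, the kinetic energy at speed v is ½(1+k)Mv² = (5/6)Mv².
Energy conservation from release (height h) to the top (height 2r): Mgh = Mg(2r) + (5/6)M·gr.
Thus h_min = 2r + (1+k)r/2 = r(2 + 1.667/2) = 0.455 × 2.833 ≈ 1.29 m.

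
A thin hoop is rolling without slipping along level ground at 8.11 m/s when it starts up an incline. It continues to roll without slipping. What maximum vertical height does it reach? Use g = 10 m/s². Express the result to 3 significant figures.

Here I = MR², so the shape factor k = I/(MR²) = 1.
Since it rolls without slipping, ω = v/R and KE = ½Mv² + ½Iω² = ½(1+k)Mv² = Mv².
All of this converts to potential energy at the highest point: Mv₀² = Mgh.
Thus h = (1+k)v₀²/(2g) = 2 × 8.11² / (2 × 10) ≈ 6.58 m.

h ≈ 6.58 m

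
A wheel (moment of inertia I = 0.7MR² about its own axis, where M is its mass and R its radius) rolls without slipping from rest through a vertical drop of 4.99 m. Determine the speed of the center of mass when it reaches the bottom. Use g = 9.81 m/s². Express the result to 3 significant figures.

v ≈ 7.59 m/s

The moment of inertia is 0.7MR², giving k ≡ I/(MR²) = 0.7.
Since it rolls without slipping, ω = v/R and KE = ½Mv² + ½Iω² = ½(1+k)Mv² = (17/20)Mv².
Energy conservation: Mgh = (17/20)Mv², so v = √(2gh/(1+k)) = √(2 × 9.81 × 4.99 / 1.7) ≈ 7.59 m/s.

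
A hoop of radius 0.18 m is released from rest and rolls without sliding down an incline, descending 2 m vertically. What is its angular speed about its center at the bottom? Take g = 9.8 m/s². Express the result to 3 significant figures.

For this body I = MR², i.e. k = I/(MR²) = 1.
Pure rolling means v = ωR; then KE = ½Mv² + ½I(v/R)² = ½(1+k)Mv² = Mv².
Energy conservation Mgh = ½(1+k)Mv² gives v = √(2gh/(1+k)) = √(2 × 9.8 × 2 / 2) = 4.427 m/s.
Then ω = v/R = 4.427 / 0.18 ≈ 24.6 rad/s.

ω ≈ 24.6 rad/s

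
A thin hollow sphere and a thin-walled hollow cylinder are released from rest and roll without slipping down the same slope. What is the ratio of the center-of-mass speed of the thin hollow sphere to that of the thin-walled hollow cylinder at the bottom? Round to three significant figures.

v_ratio ≈ 1.10

Each satisfies Mgh = ½(1+k)Mv² with k = I/(MR²), so v ∝ 1/√(1+k).
For the thin hollow sphere k = 2/3; for the thin-walled hollow cylinder k = 1.
v₁/v₂ = √((1+k₂)/(1+k₁)) = √(2/1.667) ≈ 1.10.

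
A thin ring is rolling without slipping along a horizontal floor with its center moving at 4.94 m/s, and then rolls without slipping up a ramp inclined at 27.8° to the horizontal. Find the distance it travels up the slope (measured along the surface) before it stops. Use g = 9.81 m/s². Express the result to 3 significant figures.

d ≈ 5.33 m

Here I = MR², so the shape factor k = I/(MR²) = 1.
Since it rolls without slipping, ω = v/R and KE = ½Mv² + ½Iω² = ½(1+k)Mv² = Mv².
Setting this equal to Mgh gives the vertical rise h = (1+k)v₀²/(2g) = 2×4.94²/(2×9.81) = 2.488 m.
The distance along the slope is d = h/sinθ = 2.488/sin27.8° ≈ 5.33 m.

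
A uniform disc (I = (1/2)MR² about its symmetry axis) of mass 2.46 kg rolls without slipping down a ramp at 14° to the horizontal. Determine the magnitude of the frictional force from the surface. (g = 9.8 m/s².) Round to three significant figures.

f ≈ 1.94 N

The moment of inertia is (1/2)MR², giving k ≡ I/(MR²) = 0.5.
Translational: Mg sinθ − f = Ma. Rotational about the CM: fR = Iα = kMRa, so f = kMa.
Combining, a = g sinθ/(1+k) and f = kMa = kMg sinθ/(1+k).
f = 0.5 × 2.46 × 9.8 × sin14° / 1.5 ≈ 1.94 N.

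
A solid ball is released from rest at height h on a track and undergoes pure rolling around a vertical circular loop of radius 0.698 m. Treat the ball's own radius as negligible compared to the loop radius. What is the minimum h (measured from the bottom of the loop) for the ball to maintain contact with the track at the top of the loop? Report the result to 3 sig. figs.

The moment of inertia is (2/5)MR², giving k ≡ I/(MR²) = 0.4.
At the top of the loop, the minimum-contact condition is Mg = Mv_top²/r, so v_top² = gr.
With ω = v/R, the kinetic energy at speed v is ½(1+k)Mv² = (7/10)Mv².
Energy conservation from release (height h) to the top (height 2r): Mgh = Mg(2r) + (7/10)M·gr.
Thus h_min = 2r + (1+k)r/2 = r(2 + 1.4/2) = 0.698 × 2.7 ≈ 1.88 m.

h_min ≈ 1.88 m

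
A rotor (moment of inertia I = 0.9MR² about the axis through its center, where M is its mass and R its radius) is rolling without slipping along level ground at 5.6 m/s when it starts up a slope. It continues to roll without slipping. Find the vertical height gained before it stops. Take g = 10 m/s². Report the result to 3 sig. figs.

h ≈ 2.98 m

Here I = 0.9MR², so the shape factor k = I/(MR²) = 0.9.
Rolling without slipping gives ω = v/R, so the total kinetic energy is ½Mv² + ½Iω² = ½(1+k)Mv² = (19/20)Mv².
At the top the kinetic energy is zero, so (19/20)Mv₀² = Mgh.
Thus h = (1+k)v₀²/(2g) = 1.9 × 5.6² / (2 × 10) ≈ 2.98 m.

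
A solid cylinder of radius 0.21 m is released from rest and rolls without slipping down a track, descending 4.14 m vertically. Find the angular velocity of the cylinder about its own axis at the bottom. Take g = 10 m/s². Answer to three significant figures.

For this body I = (1/2)MR², i.e. k = I/(MR²) = 0.5.
Since it rolls without slipping, ω = v/R and KE = ½Mv² + ½Iω² = ½(1+k)Mv² = (3/4)Mv².
Energy conservation Mgh = ½(1+k)Mv² gives v = √(2gh/(1+k)) = √(2 × 10 × 4.14 / 1.5) = 7.43 m/s.
The angular speed follows from ω = v/R = 7.43/0.21 ≈ 35.4 rad/s.

ω ≈ 35.4 rad/s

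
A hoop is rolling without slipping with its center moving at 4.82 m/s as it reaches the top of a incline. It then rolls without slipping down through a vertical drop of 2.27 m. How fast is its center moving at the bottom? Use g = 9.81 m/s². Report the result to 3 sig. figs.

v ≈ 6.75 m/s

With I = MR², the ratio k = I/(MR²) is 1.
Since it rolls without slipping, ω = v/R and KE = ½Mv² + ½Iω² = ½(1+k)Mv² = Mv².
Conserving energy between top and bottom: Mv² = Mv₀² + Mgh, hence v² = v₀² + 2gh/(1+k).
v = √(4.82² + 2×9.81×2.27/2) = √45.5 ≈ 6.75 m/s.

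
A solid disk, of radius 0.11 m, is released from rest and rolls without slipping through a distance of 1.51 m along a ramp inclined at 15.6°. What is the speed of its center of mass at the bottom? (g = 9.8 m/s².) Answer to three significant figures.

v ≈ 2.30 m/s

With I = (1/2)MR², the ratio k = I/(MR²) is 0.5.
Since it rolls without slipping, ω = v/R and KE = ½Mv² + ½Iω² = ½(1+k)Mv² = (3/4)Mv².
The vertical drop is h = L sinθ = 1.51 × sin15.6° = 0.4061 m.
Setting Mgh = (3/4)Mv² gives v = √(2gh/(1+k)) = √(2·9.8·0.4061/1.5) ≈ 2.30 m/s.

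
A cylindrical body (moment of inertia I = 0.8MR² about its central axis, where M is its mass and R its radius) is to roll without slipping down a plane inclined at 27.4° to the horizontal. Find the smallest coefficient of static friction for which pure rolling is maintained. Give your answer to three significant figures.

μ_min ≈ 0.230

The moment of inertia is 0.8MR², giving k ≡ I/(MR²) = 0.8.
Newton's second law down the slope: Mg sinθ − f = Ma. The torque equation fR = Iα (with α = a/R) gives f = kMa.
These give a = g sinθ/(1+k) and the required friction f = kMg sinθ/(1+k).
With N = Mg cosθ, the no-slip condition f ≤ μN gives μ_min = f/N = k tanθ/(1+k).
μ_min = 0.8 × tan27.4° / 1.8 ≈ 0.230.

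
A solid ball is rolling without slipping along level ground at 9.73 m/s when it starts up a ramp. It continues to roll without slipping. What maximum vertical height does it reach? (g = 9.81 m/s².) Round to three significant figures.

Here I = (2/5)MR², so the shape factor k = I/(MR²) = 0.4.
Rolling without slipping gives ω = v/R, so the total kinetic energy is ½Mv² + ½Iω² = ½(1+k)Mv² = (7/10)Mv².
At the top the kinetic energy is zero, so (7/10)Mv₀² = Mgh.
Thus h = (1+k)v₀²/(2g) = 1.4 × 9.73² / (2 × 9.81) ≈ 6.76 m.

h ≈ 6.76 m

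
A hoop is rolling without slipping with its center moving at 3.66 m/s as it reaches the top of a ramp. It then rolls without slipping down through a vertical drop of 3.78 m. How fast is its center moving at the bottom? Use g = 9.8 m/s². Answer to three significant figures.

v ≈ 7.10 m/s

Here I = MR², so the shape factor k = I/(MR²) = 1.
Pure rolling means v = ωR; then KE = ½Mv² + ½I(v/R)² = ½(1+k)Mv² = Mv².
Conserving energy between top and bottom: Mv² = Mv₀² + Mgh, hence v² = v₀² + 2gh/(1+k).
v = √(3.66² + 2×9.8×3.78/2) = √50.44 ≈ 7.10 m/s.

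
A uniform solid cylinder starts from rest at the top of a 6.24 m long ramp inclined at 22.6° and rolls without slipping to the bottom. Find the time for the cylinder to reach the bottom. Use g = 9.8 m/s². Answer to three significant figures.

t ≈ 2.23 s

For this body I = (1/2)MR², i.e. k = I/(MR²) = 0.5.
Along the incline Mg sinθ − f = Ma, and torque about the center fR = Iα = kMR²(a/R) gives f = kMa.
Hence a = g sinθ/(1+k) = 9.8×sin22.6°/1.5 = 2.511 m/s².
Starting from rest, L = ½at², so t = √(2L/a) = √(2×6.24/2.511) ≈ 2.23 s.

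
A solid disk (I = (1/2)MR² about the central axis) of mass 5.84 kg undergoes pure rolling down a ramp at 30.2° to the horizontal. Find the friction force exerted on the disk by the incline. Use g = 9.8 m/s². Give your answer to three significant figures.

With I = (1/2)MR², the ratio k = I/(MR²) is 0.5.
Newton's second law down the slope: Mg sinθ − f = Ma. The torque equation fR = Iα (with α = a/R) gives f = kMa.
Combining, a = g sinθ/(1+k) and f = kMa = kMg sinθ/(1+k).
f = 0.5 × 5.84 × 9.8 × sin30.2° / 1.5 ≈ 9.60 N.

f ≈ 9.60 N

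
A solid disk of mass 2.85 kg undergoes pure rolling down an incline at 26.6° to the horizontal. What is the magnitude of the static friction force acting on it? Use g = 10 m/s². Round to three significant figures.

The moment of inertia is (1/2)MR², giving k ≡ I/(MR²) = 0.5.
Along the incline Mg sinθ − f = Ma, and torque about the center fR = Iα = kMR²(a/R) gives f = kMa.
Combining, a = g sinθ/(1+k) and f = kMa = kMg sinθ/(1+k).
f = 0.5 × 2.85 × 10 × sin26.6° / 1.5 ≈ 4.25 N.

f ≈ 4.25 N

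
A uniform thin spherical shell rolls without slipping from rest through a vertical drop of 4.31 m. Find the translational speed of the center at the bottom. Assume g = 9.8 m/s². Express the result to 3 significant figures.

Here I = (2/3)MR², so the shape factor k = I/(MR²) = 2/3.
The rolling condition ω = v/R makes the rotational term ½I(v/R)² = ½kMv², so KE_total = ½(1+k)Mv² = (5/6)Mv².
Energy conservation: Mgh = (5/6)Mv², so v = √(2gh/(1+k)) = √(2 × 9.8 × 4.31 / 1.667) ≈ 7.12 m/s.

v ≈ 7.12 m/s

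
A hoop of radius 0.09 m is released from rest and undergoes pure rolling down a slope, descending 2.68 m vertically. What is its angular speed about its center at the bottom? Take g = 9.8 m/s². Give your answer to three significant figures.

ω ≈ 56.9 rad/s

For this body I = MR², i.e. k = I/(MR²) = 1.
Rolling without slipping gives ω = v/R, so the total kinetic energy is ½Mv² + ½Iω² = ½(1+k)Mv² = Mv².
Energy conservation Mgh = ½(1+k)Mv² gives v = √(2gh/(1+k)) = √(2 × 9.8 × 2.68 / 2) = 5.125 m/s.
Then ω = v/R = 5.125 / 0.09 ≈ 56.9 rad/s.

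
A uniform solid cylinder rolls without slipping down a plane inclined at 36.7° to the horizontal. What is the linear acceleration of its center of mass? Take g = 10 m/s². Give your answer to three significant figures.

a ≈ 3.98 m/s²

Here I = (1/2)MR², so the shape factor k = I/(MR²) = 0.5.
Newton's second law down the slope: Mg sinθ − f = Ma. The torque equation fR = Iα (with α = a/R) gives f = kMa.
Eliminating f: Mg sinθ = (1+k)Ma, so a = g sinθ/(1+k) = 10 × sin36.7° / 1.5 ≈ 3.98 m/s².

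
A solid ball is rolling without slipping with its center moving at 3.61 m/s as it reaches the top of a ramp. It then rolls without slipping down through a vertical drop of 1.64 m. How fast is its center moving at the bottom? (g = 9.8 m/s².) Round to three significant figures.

Here I = (2/5)MR², so the shape factor k = I/(MR²) = 0.4.
The rolling condition ω = v/R makes the rotational term ½I(v/R)² = ½kMv², so KE_total = ½(1+k)Mv² = (7/10)Mv².
Energy conservation: (7/10)Mv₀² + Mgh = (7/10)Mv², so v² = v₀² + 2gh/(1+k).
v = √(3.61² + 2×9.8×1.64/1.4) = √35.99 ≈ 6.00 m/s.

v ≈ 6.00 m/s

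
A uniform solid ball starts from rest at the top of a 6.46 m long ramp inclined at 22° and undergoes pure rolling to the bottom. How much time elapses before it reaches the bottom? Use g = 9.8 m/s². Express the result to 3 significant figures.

Here I = (2/5)MR², so the shape factor k = I/(MR²) = 0.4.
Along the incline Mg sinθ − f = Ma, and torque about the center fR = Iα = kMR²(a/R) gives f = kMa.
Hence a = g sinθ/(1+k) = 9.8×sin22°/1.4 = 2.622 m/s².
Starting from rest, L = ½at², so t = √(2L/a) = √(2×6.46/2.622) ≈ 2.22 s.

t ≈ 2.22 s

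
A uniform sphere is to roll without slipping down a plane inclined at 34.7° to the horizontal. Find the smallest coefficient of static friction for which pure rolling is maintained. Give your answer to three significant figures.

μ_min ≈ 0.198

For this body I = (2/5)MR², i.e. k = I/(MR²) = 0.4.
Along the incline Mg sinθ − f = Ma, and torque about the center fR = Iα = kMR²(a/R) gives f = kMa.
These give a = g sinθ/(1+k) and the required friction f = kMg sinθ/(1+k).
With N = Mg cosθ, the no-slip condition f ≤ μN gives μ_min = f/N = k tanθ/(1+k).
μ_min = 0.4 × tan34.7° / 1.4 ≈ 0.198.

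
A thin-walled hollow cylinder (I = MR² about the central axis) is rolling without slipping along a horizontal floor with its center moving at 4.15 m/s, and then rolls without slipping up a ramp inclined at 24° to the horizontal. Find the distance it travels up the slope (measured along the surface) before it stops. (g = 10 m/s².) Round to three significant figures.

d ≈ 4.23 m

Here I = MR², so the shape factor k = I/(MR²) = 1.
The rolling condition ω = v/R makes the rotational term ½I(v/R)² = ½kMv², so KE_total = ½(1+k)Mv² = Mv².
Setting this equal to Mgh gives the vertical rise h = (1+k)v₀²/(2g) = 2×4.15²/(2×10) = 1.722 m.
Along the incline, d = h/sinθ = 1.722/sin24° ≈ 4.23 m.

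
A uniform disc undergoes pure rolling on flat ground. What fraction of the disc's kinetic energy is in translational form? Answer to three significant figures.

fraction ≈ 0.667

The moment of inertia is (1/2)MR², giving k ≡ I/(MR²) = 0.5.
Since ω = v/R, the translational part is ½Mv² and the rotational part is ½I(v/R)² = ½kMv²; the total is ½(1+k)Mv².
The translational fraction is therefore 1/(1+k) = 1/1.5 ≈ 0.667.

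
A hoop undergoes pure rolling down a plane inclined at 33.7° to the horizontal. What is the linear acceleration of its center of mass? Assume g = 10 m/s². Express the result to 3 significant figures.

With I = MR², the ratio k = I/(MR²) is 1.
Along the incline Mg sinθ − f = Ma, and torque about the center fR = Iα = kMR²(a/R) gives f = kMa.
Eliminating f: Mg sinθ = (1+k)Ma, so a = g sinθ/(1+k) = 10 × sin33.7° / 2 ≈ 2.77 m/s².

a ≈ 2.77 m/s²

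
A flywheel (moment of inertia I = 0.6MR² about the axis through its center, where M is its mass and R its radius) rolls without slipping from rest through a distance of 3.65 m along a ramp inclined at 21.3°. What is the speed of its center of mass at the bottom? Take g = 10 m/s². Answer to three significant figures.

The moment of inertia is 0.6MR², giving k ≡ I/(MR²) = 0.6.
Rolling without slipping gives ω = v/R, so the total kinetic energy is ½Mv² + ½Iω² = ½(1+k)Mv² = (4/5)Mv².
The vertical drop is h = L sinθ = 3.65 × sin21.3° = 1.326 m.
Setting Mgh = (4/5)Mv² gives v = √(2gh/(1+k)) = √(2·10·1.326/1.6) ≈ 4.07 m/s.

v ≈ 4.07 m/s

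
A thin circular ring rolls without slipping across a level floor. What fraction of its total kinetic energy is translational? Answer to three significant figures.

fraction ≈ 0.500

For this body I = MR², i.e. k = I/(MR²) = 1.
With ω = v/R, KE_trans = ½Mv² and KE_rot = ½Iω² = ½kMv², so KE_total = ½(1+k)Mv².
The translational fraction is therefore 1/(1+k) = 1/2 ≈ 0.500.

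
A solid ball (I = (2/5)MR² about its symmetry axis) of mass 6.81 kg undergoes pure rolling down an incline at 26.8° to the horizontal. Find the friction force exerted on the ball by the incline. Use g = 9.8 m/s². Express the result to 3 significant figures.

f ≈ 8.60 N

Here I = (2/5)MR², so the shape factor k = I/(MR²) = 0.4.
Along the incline Mg sinθ − f = Ma, and torque about the center fR = Iα = kMR²(a/R) gives f = kMa.
Combining, a = g sinθ/(1+k) and f = kMa = kMg sinθ/(1+k).
f = 0.4 × 6.81 × 9.8 × sin26.8° / 1.4 ≈ 8.60 N.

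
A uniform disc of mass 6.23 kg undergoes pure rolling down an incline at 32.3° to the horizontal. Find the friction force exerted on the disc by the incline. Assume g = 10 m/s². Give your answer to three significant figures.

Here I = (1/2)MR², so the shape factor k = I/(MR²) = 0.5.
Along the incline Mg sinθ − f = Ma, and torque about the center fR = Iα = kMR²(a/R) gives f = kMa.
Combining, a = g sinθ/(1+k) and f = kMa = kMg sinθ/(1+k).
f = 0.5 × 6.23 × 10 × sin32.3° / 1.5 ≈ 11.1 N.

f ≈ 11.1 N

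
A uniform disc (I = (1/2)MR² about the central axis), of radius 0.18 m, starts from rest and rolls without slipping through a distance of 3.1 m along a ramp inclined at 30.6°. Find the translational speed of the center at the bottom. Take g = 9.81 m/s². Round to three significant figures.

For this body I = (1/2)MR², i.e. k = I/(MR²) = 0.5.
The rolling condition ω = v/R makes the rotational term ½I(v/R)² = ½kMv², so KE_total = ½(1+k)Mv² = (3/4)Mv².
The vertical drop is h = L sinθ = 3.1 × sin30.6° = 1.578 m.
Energy conservation: Mgh = (3/4)Mv², so v = √(2gh/(1+k)) = √(2 × 9.81 × 1.578 / 1.5) ≈ 4.54 m/s.

v ≈ 4.54 m/s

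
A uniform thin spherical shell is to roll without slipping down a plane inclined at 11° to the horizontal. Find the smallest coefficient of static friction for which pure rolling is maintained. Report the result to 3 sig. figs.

With I = (2/3)MR², the ratio k = I/(MR²) is 2/3.
Newton's second law down the slope: Mg sinθ − f = Ma. The torque equation fR = Iα (with α = a/R) gives f = kMa.
These give a = g sinθ/(1+k) and the required friction f = kMg sinθ/(1+k).
The normal force is N = Mg cosθ, so μ_min = f/N = k tanθ/(1+k).
μ_min = (2/3) × tan11° / 1.667 ≈ 0.0778.

μ_min ≈ 0.0778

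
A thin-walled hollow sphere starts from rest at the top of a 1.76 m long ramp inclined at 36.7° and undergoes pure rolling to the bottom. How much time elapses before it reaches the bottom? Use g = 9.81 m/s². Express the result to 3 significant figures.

With I = (2/3)MR², the ratio k = I/(MR²) is 2/3.
Along the incline Mg sinθ − f = Ma, and torque about the center fR = Iα = kMR²(a/R) gives f = kMa.
Hence a = g sinθ/(1+k) = 9.81×sin36.7°/1.667 = 3.518 m/s².
With constant a from rest, t = √(2L/a) = √(2·1.76/3.518) ≈ 1.00 s.

t ≈ 1.00 s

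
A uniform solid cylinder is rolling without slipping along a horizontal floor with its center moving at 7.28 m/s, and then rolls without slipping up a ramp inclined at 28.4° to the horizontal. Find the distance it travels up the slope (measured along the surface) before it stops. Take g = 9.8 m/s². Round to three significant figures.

d ≈ 8.53 m

With I = (1/2)MR², the ratio k = I/(MR²) is 0.5.
Since it rolls without slipping, ω = v/R and KE = ½Mv² + ½Iω² = ½(1+k)Mv² = (3/4)Mv².
Setting this equal to Mgh gives the vertical rise h = (1+k)v₀²/(2g) = 1.5×7.28²/(2×9.8) = 4.056 m.
The distance along the slope is d = h/sinθ = 4.056/sin28.4° ≈ 8.53 m.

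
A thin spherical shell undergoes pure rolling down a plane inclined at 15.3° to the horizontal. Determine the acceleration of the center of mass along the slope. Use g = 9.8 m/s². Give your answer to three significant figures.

For this body I = (2/3)MR², i.e. k = I/(MR²) = 2/3.
Translational: Mg sinθ − f = Ma. Rotational about the CM: fR = Iα = kMRa, so f = kMa.
Eliminating f: Mg sinθ = (1+k)Ma, so a = g sinθ/(1+k) = 9.8 × sin15.3° / 1.667 ≈ 1.55 m/s².

a ≈ 1.55 m/s²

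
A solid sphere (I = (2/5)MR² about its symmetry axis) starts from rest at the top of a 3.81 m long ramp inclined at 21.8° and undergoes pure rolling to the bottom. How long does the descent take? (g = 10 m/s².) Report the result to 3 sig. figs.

The moment of inertia is (2/5)MR², giving k ≡ I/(MR²) = 0.4.
Along the incline Mg sinθ − f = Ma, and torque about the center fR = Iα = kMR²(a/R) gives f = kMa.
Hence a = g sinθ/(1+k) = 10×sin21.8°/1.4 = 2.653 m/s².
With constant a from rest, t = √(2L/a) = √(2·3.81/2.653) ≈ 1.69 s.

t ≈ 1.69 s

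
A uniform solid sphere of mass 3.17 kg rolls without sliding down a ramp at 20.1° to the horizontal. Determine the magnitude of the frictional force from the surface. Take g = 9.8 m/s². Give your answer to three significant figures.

For this body I = (2/5)MR², i.e. k = I/(MR²) = 0.4.
Translational: Mg sinθ − f = Ma. Rotational about the CM: fR = Iα = kMRa, so f = kMa.
Combining, a = g sinθ/(1+k) and f = kMa = kMg sinθ/(1+k).
f = 0.4 × 3.17 × 9.8 × sin20.1° / 1.4 ≈ 3.05 N.

f ≈ 3.05 N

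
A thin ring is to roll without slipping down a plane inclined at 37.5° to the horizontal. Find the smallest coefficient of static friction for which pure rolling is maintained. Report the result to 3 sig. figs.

μ_min ≈ 0.384

With I = MR², the ratio k = I/(MR²) is 1.
Translational: Mg sinθ − f = Ma. Rotational about the CM: fR = Iα = kMRa, so f = kMa.
These give a = g sinθ/(1+k) and the required friction f = kMg sinθ/(1+k).
The normal force is N = Mg cosθ, so μ_min = f/N = k tanθ/(1+k).
μ_min = 1 × tan37.5° / 2 ≈ 0.384.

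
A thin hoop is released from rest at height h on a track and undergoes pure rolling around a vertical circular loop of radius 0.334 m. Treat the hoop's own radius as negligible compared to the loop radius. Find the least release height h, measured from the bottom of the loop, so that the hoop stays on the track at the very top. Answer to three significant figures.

For this body I = MR², i.e. k = I/(MR²) = 1.
At the top of the loop, the minimum-contact condition is Mg = Mv_top²/r, so v_top² = gr.
With ω = v/R, the kinetic energy at speed v is ½(1+k)Mv² = Mv².
Energy conservation from release (height h) to the top (height 2r): Mgh = Mg(2r) + M·gr.
Thus h_min = 2r + (1+k)r/2 = r(2 + 2/2) = 0.334 × 3 ≈ 1.00 m.

h_min ≈ 1.00 m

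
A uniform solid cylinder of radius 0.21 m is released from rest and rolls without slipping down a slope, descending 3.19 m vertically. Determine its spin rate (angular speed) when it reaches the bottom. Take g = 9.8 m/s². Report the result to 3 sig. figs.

For this body I = (1/2)MR², i.e. k = I/(MR²) = 0.5.
Rolling without slipping gives ω = v/R, so the total kinetic energy is ½Mv² + ½Iω² = ½(1+k)Mv² = (3/4)Mv².
Energy conservation Mgh = ½(1+k)Mv² gives v = √(2gh/(1+k)) = √(2 × 9.8 × 3.19 / 1.5) = 6.456 m/s.
Then ω = v/R = 6.456 / 0.21 ≈ 30.7 rad/s.

ω ≈ 30.7 rad/s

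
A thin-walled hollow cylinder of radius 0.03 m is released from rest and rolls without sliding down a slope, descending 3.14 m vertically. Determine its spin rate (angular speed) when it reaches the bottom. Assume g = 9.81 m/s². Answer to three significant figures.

ω ≈ 185 rad/s

For this body I = MR², i.e. k = I/(MR²) = 1.
Since it rolls without slipping, ω = v/R and KE = ½Mv² + ½Iω² = ½(1+k)Mv² = Mv².
Energy conservation Mgh = ½(1+k)Mv² gives v = √(2gh/(1+k)) = √(2 × 9.81 × 3.14 / 2) = 5.55 m/s.
Then ω = v/R = 5.55 / 0.03 ≈ 185 rad/s.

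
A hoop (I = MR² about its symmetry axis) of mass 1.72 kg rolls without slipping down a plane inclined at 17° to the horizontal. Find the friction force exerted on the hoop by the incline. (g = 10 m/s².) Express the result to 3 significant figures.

f ≈ 2.51 N

Here I = MR², so the shape factor k = I/(MR²) = 1.
Newton's second law down the slope: Mg sinθ − f = Ma. The torque equation fR = Iα (with α = a/R) gives f = kMa.
Combining, a = g sinθ/(1+k) and f = kMa = kMg sinθ/(1+k).
f = 1 × 1.72 × 10 × sin17° / 2 ≈ 2.51 N.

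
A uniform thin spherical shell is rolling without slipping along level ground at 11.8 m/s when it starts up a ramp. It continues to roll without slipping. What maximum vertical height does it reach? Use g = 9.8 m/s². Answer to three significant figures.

Here I = (2/3)MR², so the shape factor k = I/(MR²) = 2/3.
Since it rolls without slipping, ω = v/R and KE = ½Mv² + ½Iω² = ½(1+k)Mv² = (5/6)Mv².
At the top the kinetic energy is zero, so (5/6)Mv₀² = Mgh.
Thus h = (1+k)v₀²/(2g) = 1.667 × 11.8² / (2 × 9.8) ≈ 11.8 m.

h ≈ 11.8 m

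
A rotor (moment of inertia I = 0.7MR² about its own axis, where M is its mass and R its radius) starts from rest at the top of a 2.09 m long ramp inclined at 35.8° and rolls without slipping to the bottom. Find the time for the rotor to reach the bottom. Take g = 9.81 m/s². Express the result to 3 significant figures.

With I = 0.7MR², the ratio k = I/(MR²) is 0.7.
Along the incline Mg sinθ − f = Ma, and torque about the center fR = Iα = kMR²(a/R) gives f = kMa.
Hence a = g sinθ/(1+k) = 9.81×sin35.8°/1.7 = 3.376 m/s².
With constant a from rest, t = √(2L/a) = √(2·2.09/3.376) ≈ 1.11 s.

t ≈ 1.11 s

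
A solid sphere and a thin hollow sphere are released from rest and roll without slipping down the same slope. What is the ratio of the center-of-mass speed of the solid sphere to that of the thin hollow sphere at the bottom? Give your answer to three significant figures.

v_ratio ≈ 1.09

Each satisfies Mgh = ½(1+k)Mv² with k = I/(MR²), so v ∝ 1/√(1+k).
For the solid sphere k = 0.4; for the thin hollow sphere k = 2/3.
v₁/v₂ = √((1+k₂)/(1+k₁)) = √(1.667/1.4) ≈ 1.09.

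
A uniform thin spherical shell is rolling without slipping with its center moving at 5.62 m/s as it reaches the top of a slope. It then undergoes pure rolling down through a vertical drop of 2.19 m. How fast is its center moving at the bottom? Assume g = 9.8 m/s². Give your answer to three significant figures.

v ≈ 7.57 m/s

For this body I = (2/3)MR², i.e. k = I/(MR²) = 2/3.
Rolling without slipping gives ω = v/R, so the total kinetic energy is ½Mv² + ½Iω² = ½(1+k)Mv² = (5/6)Mv².
Conserving energy between top and bottom: (5/6)Mv² = (5/6)Mv₀² + Mgh, hence v² = v₀² + 2gh/(1+k).
v = √(5.62² + 2×9.8×2.19/1.667) = √57.34 ≈ 7.57 m/s.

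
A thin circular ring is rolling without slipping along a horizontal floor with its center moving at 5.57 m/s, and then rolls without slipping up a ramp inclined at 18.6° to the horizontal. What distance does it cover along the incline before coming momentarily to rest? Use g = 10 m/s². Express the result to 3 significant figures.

d ≈ 9.73 m

Here I = MR², so the shape factor k = I/(MR²) = 1.
Rolling without slipping gives ω = v/R, so the total kinetic energy is ½Mv² + ½Iω² = ½(1+k)Mv² = Mv².
Setting this equal to Mgh gives the vertical rise h = (1+k)v₀²/(2g) = 2×5.57²/(2×10) = 3.102 m.
Along the incline, d = h/sinθ = 3.102/sin18.6° ≈ 9.73 m.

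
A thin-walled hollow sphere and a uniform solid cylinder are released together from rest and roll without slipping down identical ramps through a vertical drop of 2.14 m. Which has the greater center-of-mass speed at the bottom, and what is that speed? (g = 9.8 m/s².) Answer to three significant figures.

the uniform solid cylinder, at v ≈ 5.29 m/s

For rolling without slipping, Mgh = ½(1+k)Mv² where k = I/(MR²), so v = √(2gh/(1+k)).
Thin-walled hollow sphere: k = 2/3, giving v = √(2×9.8×2.14/1.667) = 5.017 m/s.
Uniform solid cylinder: k = 0.5, giving v = √(2×9.8×2.14/1.5) = 5.288 m/s.
The smaller k wins: the uniform solid cylinder, at ≈ 5.29 m/s.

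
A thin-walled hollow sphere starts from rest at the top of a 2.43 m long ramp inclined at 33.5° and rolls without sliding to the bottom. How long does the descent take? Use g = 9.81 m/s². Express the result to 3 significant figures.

t ≈ 1.22 s

The moment of inertia is (2/3)MR², giving k ≡ I/(MR²) = 2/3.
Newton's second law down the slope: Mg sinθ − f = Ma. The torque equation fR = Iα (with α = a/R) gives f = kMa.
Hence a = g sinθ/(1+k) = 9.81×sin33.5°/1.667 = 3.249 m/s².
With constant a from rest, t = √(2L/a) = √(2·2.43/3.249) ≈ 1.22 s.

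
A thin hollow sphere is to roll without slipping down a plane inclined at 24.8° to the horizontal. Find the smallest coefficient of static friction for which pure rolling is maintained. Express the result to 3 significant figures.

For this body I = (2/3)MR², i.e. k = I/(MR²) = 2/3.
Translational: Mg sinθ − f = Ma. Rotational about the CM: fR = Iα = kMRa, so f = kMa.
These give a = g sinθ/(1+k) and the required friction f = kMg sinθ/(1+k).
The normal force is N = Mg cosθ, so μ_min = f/N = k tanθ/(1+k).
μ_min = (2/3) × tan24.8° / 1.667 ≈ 0.185.

μ_min ≈ 0.185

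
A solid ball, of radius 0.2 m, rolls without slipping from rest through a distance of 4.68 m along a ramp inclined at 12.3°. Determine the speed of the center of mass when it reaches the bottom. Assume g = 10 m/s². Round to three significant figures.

v ≈ 3.77 m/s

Here I = (2/5)MR², so the shape factor k = I/(MR²) = 0.4.
The rolling condition ω = v/R makes the rotational term ½I(v/R)² = ½kMv², so KE_total = ½(1+k)Mv² = (7/10)Mv².
The vertical drop is h = L sinθ = 4.68 × sin12.3° = 0.997 m.
Setting Mgh = (7/10)Mv² gives v = √(2gh/(1+k)) = √(2·10·0.997/1.4) ≈ 3.77 m/s.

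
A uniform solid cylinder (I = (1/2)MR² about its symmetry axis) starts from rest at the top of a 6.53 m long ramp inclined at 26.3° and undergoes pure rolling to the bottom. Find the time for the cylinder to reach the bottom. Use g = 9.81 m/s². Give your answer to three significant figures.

t ≈ 2.12 s

The moment of inertia is (1/2)MR², giving k ≡ I/(MR²) = 0.5.
Along the incline Mg sinθ − f = Ma, and torque about the center fR = Iα = kMR²(a/R) gives f = kMa.
Hence a = g sinθ/(1+k) = 9.81×sin26.3°/1.5 = 2.898 m/s².
Starting from rest, L = ½at², so t = √(2L/a) = √(2×6.53/2.898) ≈ 2.12 s.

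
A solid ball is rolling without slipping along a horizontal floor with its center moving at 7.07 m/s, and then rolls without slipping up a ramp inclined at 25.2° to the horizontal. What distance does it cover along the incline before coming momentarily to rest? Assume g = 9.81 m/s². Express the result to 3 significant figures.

The moment of inertia is (2/5)MR², giving k ≡ I/(MR²) = 0.4.
Rolling without slipping gives ω = v/R, so the total kinetic energy is ½Mv² + ½Iω² = ½(1+k)Mv² = (7/10)Mv².
Setting this equal to Mgh gives the vertical rise h = (1+k)v₀²/(2g) = 1.4×7.07²/(2×9.81) = 3.567 m.
The distance along the slope is d = h/sinθ = 3.567/sin25.2° ≈ 8.38 m.

d ≈ 8.38 m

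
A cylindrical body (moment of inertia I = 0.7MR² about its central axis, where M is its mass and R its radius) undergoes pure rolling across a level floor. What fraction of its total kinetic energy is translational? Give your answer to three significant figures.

Here I = 0.7MR², so the shape factor k = I/(MR²) = 0.7.
With ω = v/R, KE_trans = ½Mv² and KE_rot = ½Iω² = ½kMv², so KE_total = ½(1+k)Mv².
The translational fraction is therefore 1/(1+k) = 1/1.7 ≈ 0.588.

fraction ≈ 0.588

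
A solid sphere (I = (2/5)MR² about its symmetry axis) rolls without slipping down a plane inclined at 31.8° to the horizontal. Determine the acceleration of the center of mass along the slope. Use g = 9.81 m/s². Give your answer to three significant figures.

For this body I = (2/5)MR², i.e. k = I/(MR²) = 0.4.
Newton's second law down the slope: Mg sinθ − f = Ma. The torque equation fR = Iα (with α = a/R) gives f = kMa.
Eliminating f: Mg sinθ = (1+k)Ma, so a = g sinθ/(1+k) = 9.81 × sin31.8° / 1.4 ≈ 3.69 m/s².

a ≈ 3.69 m/s²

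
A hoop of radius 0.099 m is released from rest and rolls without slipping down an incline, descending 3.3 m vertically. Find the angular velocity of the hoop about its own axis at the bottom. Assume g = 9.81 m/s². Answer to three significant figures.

ω ≈ 57.5 rad/s

For this body I = MR², i.e. k = I/(MR²) = 1.
Rolling without slipping gives ω = v/R, so the total kinetic energy is ½Mv² + ½Iω² = ½(1+k)Mv² = Mv².
Energy conservation Mgh = ½(1+k)Mv² gives v = √(2gh/(1+k)) = √(2 × 9.81 × 3.3 / 2) = 5.69 m/s.
The angular speed follows from ω = v/R = 5.69/0.099 ≈ 57.5 rad/s.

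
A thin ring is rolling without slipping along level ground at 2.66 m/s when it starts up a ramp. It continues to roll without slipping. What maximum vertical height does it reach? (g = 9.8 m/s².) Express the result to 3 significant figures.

h ≈ 0.722 m

Here I = MR², so the shape factor k = I/(MR²) = 1.
Rolling without slipping gives ω = v/R, so the total kinetic energy is ½Mv² + ½Iω² = ½(1+k)Mv² = Mv².
At the top the kinetic energy is zero, so Mv₀² = Mgh.
Thus h = (1+k)v₀²/(2g) = 2 × 2.66² / (2 × 9.8) ≈ 0.722 m.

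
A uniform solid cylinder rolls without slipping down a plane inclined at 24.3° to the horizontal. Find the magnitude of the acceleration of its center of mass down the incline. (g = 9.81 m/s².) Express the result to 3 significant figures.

a ≈ 2.69 m/s²

Here I = (1/2)MR², so the shape factor k = I/(MR²) = 0.5.
Newton's second law down the slope: Mg sinθ − f = Ma. The torque equation fR = Iα (with α = a/R) gives f = kMa.
Eliminating f: Mg sinθ = (1+k)Ma, so a = g sinθ/(1+k) = 9.81 × sin24.3° / 1.5 ≈ 2.69 m/s².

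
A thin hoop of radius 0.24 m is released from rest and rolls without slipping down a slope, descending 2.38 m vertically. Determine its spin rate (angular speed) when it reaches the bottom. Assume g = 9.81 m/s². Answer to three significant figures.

ω ≈ 20.1 rad/s

Here I = MR², so the shape factor k = I/(MR²) = 1.
Since it rolls without slipping, ω = v/R and KE = ½Mv² + ½Iω² = ½(1+k)Mv² = Mv².
Energy conservation Mgh = ½(1+k)Mv² gives v = √(2gh/(1+k)) = √(2 × 9.81 × 2.38 / 2) = 4.832 m/s.
The angular speed follows from ω = v/R = 4.832/0.24 ≈ 20.1 rad/s.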